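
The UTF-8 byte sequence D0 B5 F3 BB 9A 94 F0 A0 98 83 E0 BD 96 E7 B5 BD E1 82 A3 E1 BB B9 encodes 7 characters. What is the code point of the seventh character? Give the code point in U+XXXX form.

Offset 0: leading byte 0xD0 = 11010000 → 2-byte char #1 = D0 B5.
Offset 2: leading byte 0xF3 = 11110011 → 4-byte char #2 = F3 BB 9A 94.
Offset 6: leading byte 0xF0 = 11110000 → 4-byte char #3 = F0 A0 98 83.
Offset 10: leading byte 0xE0 = 11100000 → 3-byte char #4 = E0 BD 96.
Offset 13: leading byte 0xE7 = 11100111 → 3-byte char #5 = E7 B5 BD.
Offset 16: leading byte 0xE1 = 11100001 → 3-byte char #6 = E1 82 A3.
Offset 19: leading byte 0xE1 = 11100001 → 3-byte char #7 = E1 BB B9.
Leading byte 0xE1 = 11100001 matches 1110xxxx → 3-byte sequence.
Byte 1: 0xE1 = 11100001, payload 0001 (4 bits).
Byte 2: 0xBB = 10111011 (10xxxxxx ✓), payload 111011.
Byte 3: 0xB9 = 10111001 (10xxxxxx ✓), payload 111001.
Concatenate: 0001111011111001 = 0x1EF9 (16 bits → U+1EF9).

U+1EF9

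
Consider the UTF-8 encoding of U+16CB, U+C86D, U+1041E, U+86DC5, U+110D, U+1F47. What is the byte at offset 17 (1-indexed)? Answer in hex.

1-indexed offset 17 is 0-indexed offset 16.
U+16CB → 3-byte form E1 9B 8B at offsets 0–2.
U+C86D → 3-byte form EC A1 AD at offsets 3–5.
U+1041E → 4-byte form F0 90 90 9E at offsets 6–9.
U+86DC5 → 4-byte form F2 86 B7 85 at offsets 10–13.
U+110D → 3-byte form E1 84 8D at offsets 14–16.
Offset 16 falls in char 5's range; it's byte 3 of E1 84 8D = 0x8D.

0x8D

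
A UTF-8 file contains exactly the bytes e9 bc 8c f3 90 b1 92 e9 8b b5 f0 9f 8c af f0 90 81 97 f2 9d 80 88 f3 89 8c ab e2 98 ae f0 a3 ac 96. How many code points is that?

Byte at offset 0: 0xE9 = 11101001 → 3-byte char (#1). Advance 3.
Byte at offset 3: 0xF3 = 11110011 → 4-byte char (#2). Advance 4.
Byte at offset 7: 0xE9 = 11101001 → 3-byte char (#3). Advance 3.
Byte at offset 10: 0xF0 = 11110000 → 4-byte char (#4). Advance 4.
Byte at offset 14: 0xF0 = 11110000 → 4-byte char (#5). Advance 4.
Byte at offset 18: 0xF2 = 11110010 → 4-byte char (#6). Advance 4.
Byte at offset 22: 0xF3 = 11110011 → 4-byte char (#7). Advance 4.
Byte at offset 26: 0xE2 = 11100010 → 3-byte char (#8). Advance 3.
Byte at offset 29: 0xF0 = 11110000 → 4-byte char (#9). Advance 4.
Reached end at offset 33 after 9 code points.

9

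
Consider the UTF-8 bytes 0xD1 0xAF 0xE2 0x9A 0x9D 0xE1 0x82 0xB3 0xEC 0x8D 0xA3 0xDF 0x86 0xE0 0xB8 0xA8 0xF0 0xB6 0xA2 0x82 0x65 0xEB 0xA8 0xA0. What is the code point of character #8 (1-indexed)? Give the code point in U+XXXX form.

Offset 0: leading byte 0xD1 = 11010001 → 2-byte char #1 = D1 AF.
Offset 2: leading byte 0xE2 = 11100010 → 3-byte char #2 = E2 9A 9D.
Offset 5: leading byte 0xE1 = 11100001 → 3-byte char #3 = E1 82 B3.
Offset 8: leading byte 0xEC = 11101100 → 3-byte char #4 = EC 8D A3.
Offset 11: leading byte 0xDF = 11011111 → 2-byte char #5 = DF 86.
Offset 13: leading byte 0xE0 = 11100000 → 3-byte char #6 = E0 B8 A8.
Offset 16: leading byte 0xF0 = 11110000 → 4-byte char #7 = F0 B6 A2 82.
Offset 20: leading byte 0x65 = 01100101 → 1-byte char #8 = 65.
Leading byte 0x65 = 01100101 matches 0xxxxxxx → 1-byte sequence.
Byte 1: 0x65 = 01100101, payload 1100101 (7 bits).
Concatenate: 1100101 = 0x65 (7 bits → U+0065).

U+0065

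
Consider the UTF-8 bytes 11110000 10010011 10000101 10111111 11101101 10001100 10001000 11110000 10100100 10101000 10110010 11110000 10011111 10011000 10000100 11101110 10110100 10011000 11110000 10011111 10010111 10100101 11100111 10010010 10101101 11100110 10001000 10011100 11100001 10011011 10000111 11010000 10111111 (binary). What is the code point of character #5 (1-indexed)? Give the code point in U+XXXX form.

Offset 0: leading byte 0xF0 = 11110000 → 4-byte char #1 = F0 93 85 BF.
Offset 4: leading byte 0xED = 11101101 → 3-byte char #2 = ED 8C 88.
Offset 7: leading byte 0xF0 = 11110000 → 4-byte char #3 = F0 A4 A8 B2.
Offset 11: leading byte 0xF0 = 11110000 → 4-byte char #4 = F0 9F 98 84.
Offset 15: leading byte 0xEE = 11101110 → 3-byte char #5 = EE B4 98.
Leading byte 0xEE = 11101110 matches 1110xxxx → 3-byte sequence.
Byte 1: 0xEE = 11101110, payload 1110 (4 bits).
Byte 2: 0xB4 = 10110100 (10xxxxxx ✓), payload 110100.
Byte 3: 0x98 = 10011000 (10xxxxxx ✓), payload 011000.
Concatenate: 1110110100011000 = 0xED18 (16 bits → U+ED18).

U+ED18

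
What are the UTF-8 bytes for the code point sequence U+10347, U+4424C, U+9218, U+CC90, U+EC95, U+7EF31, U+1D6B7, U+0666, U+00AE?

F0 90 8D 87 F1 84 89 8C E9 88 98 EC B2 90 EE B2 95 F1 BE BC B1 F0 9D 9A B7 D9 A6 C2 AE

U+10347: 4-byte form → F0 90 8D 87.
U+4424C: 4-byte form → F1 84 89 8C.
U+9218: 3-byte form → E9 88 98.
U+CC90: 3-byte form → EC B2 90.
U+EC95: 3-byte form → EE B2 95.
U+7EF31: 4-byte form → F1 BE BC B1.
U+1D6B7: 4-byte form → F0 9D 9A B7.
U+0666: 2-byte form → D9 A6.
U+00AE: 2-byte form → C2 AE.
Concatenated (29 bytes): F0 90 8D 87 F1 84 89 8C E9 88 98 EC B2 90 EE B2 95 F1 BE BC B1 F0 9D 9A B7 D9 A6 C2 AE.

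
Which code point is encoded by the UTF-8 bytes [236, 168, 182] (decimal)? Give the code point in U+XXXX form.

Leading byte 0xEC = 11101100 matches 1110xxxx → 3-byte sequence.
Byte 1: 0xEC = 11101100, payload 1100 (4 bits).
Byte 2: 0xA8 = 10101000 (10xxxxxx ✓), payload 101000.
Byte 3: 0xB6 = 10110110 (10xxxxxx ✓), payload 110110.
Concatenate: 1100101000110110 = 0xCA36 (16 bits → U+CA36).

U+CA36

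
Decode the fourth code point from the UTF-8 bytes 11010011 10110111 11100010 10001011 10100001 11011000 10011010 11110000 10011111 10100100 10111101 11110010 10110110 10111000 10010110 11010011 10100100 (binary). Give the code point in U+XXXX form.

Offset 0: leading byte 0xD3 = 11010011 → 2-byte char #1 = D3 B7.
Offset 2: leading byte 0xE2 = 11100010 → 3-byte char #2 = E2 8B A1.
Offset 5: leading byte 0xD8 = 11011000 → 2-byte char #3 = D8 9A.
Offset 7: leading byte 0xF0 = 11110000 → 4-byte char #4 = F0 9F A4 BD.
Leading byte 0xF0 = 11110000 matches 11110xxx → 4-byte sequence.
Byte 1: 0xF0 = 11110000, payload 000 (3 bits).
Byte 2: 0x9F = 10011111 (10xxxxxx ✓), payload 011111.
Byte 3: 0xA4 = 10100100 (10xxxxxx ✓), payload 100100.
Byte 4: 0xBD = 10111101 (10xxxxxx ✓), payload 111101.
Concatenate: 000011111100100111101 = 0x1F93D (21 bits → U+1F93D).

U+1F93D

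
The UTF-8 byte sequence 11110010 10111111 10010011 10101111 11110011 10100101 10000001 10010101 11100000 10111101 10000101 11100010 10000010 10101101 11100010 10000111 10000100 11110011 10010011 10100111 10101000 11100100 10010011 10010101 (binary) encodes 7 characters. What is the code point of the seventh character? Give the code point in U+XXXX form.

U+44D5

Offset 0: leading byte 0xF2 = 11110010 → 4-byte char #1 = F2 BF 93 AF.
Offset 4: leading byte 0xF3 = 11110011 → 4-byte char #2 = F3 A5 81 95.
Offset 8: leading byte 0xE0 = 11100000 → 3-byte char #3 = E0 BD 85.
Offset 11: leading byte 0xE2 = 11100010 → 3-byte char #4 = E2 82 AD.
Offset 14: leading byte 0xE2 = 11100010 → 3-byte char #5 = E2 87 84.
Offset 17: leading byte 0xF3 = 11110011 → 4-byte char #6 = F3 93 A7 A8.
Offset 21: leading byte 0xE4 = 11100100 → 3-byte char #7 = E4 93 95.
Leading byte 0xE4 = 11100100 matches 1110xxxx → 3-byte sequence.
Byte 1: 0xE4 = 11100100, payload 0100 (4 bits).
Byte 2: 0x93 = 10010011 (10xxxxxx ✓), payload 010011.
Byte 3: 0x95 = 10010101 (10xxxxxx ✓), payload 010101.
Concatenate: 0100010011010101 = 0x44D5 (16 bits → U+44D5).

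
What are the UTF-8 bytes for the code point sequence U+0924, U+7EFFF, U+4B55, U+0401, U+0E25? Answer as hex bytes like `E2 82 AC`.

U+0924: 3-byte form → E0 A4 A4.
U+7EFFF: 4-byte form → F1 BE BF BF.
U+4B55: 3-byte form → E4 AD 95.
U+0401: 2-byte form → D0 81.
U+0E25: 3-byte form → E0 B8 A5.
Concatenated (15 bytes): E0 A4 A4 F1 BE BF BF E4 AD 95 D0 81 E0 B8 A5.

E0 A4 A4 F1 BE BF BF E4 AD 95 D0 81 E0 B8 A5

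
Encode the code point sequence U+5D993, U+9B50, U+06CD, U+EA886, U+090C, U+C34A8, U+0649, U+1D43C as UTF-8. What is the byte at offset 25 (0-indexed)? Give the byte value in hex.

0xBC

U+5D993 → 4-byte form F1 9D A6 93 at offsets 0–3.
U+9B50 → 3-byte form E9 AD 90 at offsets 4–6.
U+06CD → 2-byte form DB 8D at offsets 7–8.
U+EA886 → 4-byte form F3 AA A2 86 at offsets 9–12.
U+090C → 3-byte form E0 A4 8C at offsets 13–15.
U+C34A8 → 4-byte form F3 83 92 A8 at offsets 16–19.
U+0649 → 2-byte form D9 89 at offsets 20–21.
U+1D43C → 4-byte form F0 9D 90 BC at offsets 22–25.
Offset 25 falls in char 8's range; it's byte 4 of F0 9D 90 BC = 0xBC.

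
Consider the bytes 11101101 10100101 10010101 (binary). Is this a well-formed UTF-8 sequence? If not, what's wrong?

invalid (encodes a surrogate (U+D800–U+DFFF))

Structurally a 3-byte sequence; payload = 0xD955.
But 0xD955 is in U+D800–U+DFFF, the surrogate range. Surrogates are not Unicode scalar values and are forbidden in UTF-8.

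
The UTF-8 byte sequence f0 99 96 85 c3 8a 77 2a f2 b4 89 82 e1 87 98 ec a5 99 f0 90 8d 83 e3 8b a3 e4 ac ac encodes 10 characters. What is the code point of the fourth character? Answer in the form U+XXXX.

U+002A

Offset 0: leading byte 0xF0 = 11110000 → 4-byte char #1 = F0 99 96 85.
Offset 4: leading byte 0xC3 = 11000011 → 2-byte char #2 = C3 8A.
Offset 6: leading byte 0x77 = 01110111 → 1-byte char #3 = 77.
Offset 7: leading byte 0x2A = 00101010 → 1-byte char #4 = 2A.
Leading byte 0x2A = 00101010 matches 0xxxxxxx → 1-byte sequence.
Byte 1: 0x2A = 00101010, payload 0101010 (7 bits).
Concatenate: 0101010 = 0x2A (7 bits → U+002A).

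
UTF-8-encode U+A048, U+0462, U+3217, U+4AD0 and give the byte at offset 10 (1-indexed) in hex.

0xAB

1-indexed offset 10 is 0-indexed offset 9.
U+A048 → 3-byte form EA 81 88 at offsets 0–2.
U+0462 → 2-byte form D1 A2 at offsets 3–4.
U+3217 → 3-byte form E3 88 97 at offsets 5–7.
U+4AD0 → 3-byte form E4 AB 90 at offsets 8–10.
Offset 9 falls in char 4's range; it's byte 2 of E4 AB 90 = 0xAB.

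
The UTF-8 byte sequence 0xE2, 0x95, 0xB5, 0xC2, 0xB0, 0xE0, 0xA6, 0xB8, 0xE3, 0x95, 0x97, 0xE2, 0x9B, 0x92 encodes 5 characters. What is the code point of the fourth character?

U+3557

Offset 0: leading byte 0xE2 = 11100010 → 3-byte char #1 = E2 95 B5.
Offset 3: leading byte 0xC2 = 11000010 → 2-byte char #2 = C2 B0.
Offset 5: leading byte 0xE0 = 11100000 → 3-byte char #3 = E0 A6 B8.
Offset 8: leading byte 0xE3 = 11100011 → 3-byte char #4 = E3 95 97.
Leading byte 0xE3 = 11100011 matches 1110xxxx → 3-byte sequence.
Byte 1: 0xE3 = 11100011, payload 0011 (4 bits).
Byte 2: 0x95 = 10010101 (10xxxxxx ✓), payload 010101.
Byte 3: 0x97 = 10010111 (10xxxxxx ✓), payload 010111.
Concatenate: 0011010101010111 = 0x3557 (16 bits → U+3557).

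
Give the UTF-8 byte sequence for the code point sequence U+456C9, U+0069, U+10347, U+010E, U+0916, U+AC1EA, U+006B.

F1 85 9B 89 69 F0 90 8D 87 C4 8E E0 A4 96 F2 AC 87 AA 6B

U+456C9: 4-byte form → F1 85 9B 89.
U+0069: 1-byte form → 69.
U+10347: 4-byte form → F0 90 8D 87.
U+010E: 2-byte form → C4 8E.
U+0916: 3-byte form → E0 A4 96.
U+AC1EA: 4-byte form → F2 AC 87 AA.
U+006B: 1-byte form → 6B.
Concatenated (19 bytes): F1 85 9B 89 69 F0 90 8D 87 C4 8E E0 A4 96 F2 AC 87 AA 6B.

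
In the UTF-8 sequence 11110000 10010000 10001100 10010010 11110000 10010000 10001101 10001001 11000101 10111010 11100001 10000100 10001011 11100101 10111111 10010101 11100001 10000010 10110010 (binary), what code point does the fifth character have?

U+5FD5

Offset 0: leading byte 0xF0 = 11110000 → 4-byte char #1 = F0 90 8C 92.
Offset 4: leading byte 0xF0 = 11110000 → 4-byte char #2 = F0 90 8D 89.
Offset 8: leading byte 0xC5 = 11000101 → 2-byte char #3 = C5 BA.
Offset 10: leading byte 0xE1 = 11100001 → 3-byte char #4 = E1 84 8B.
Offset 13: leading byte 0xE5 = 11100101 → 3-byte char #5 = E5 BF 95.
Leading byte 0xE5 = 11100101 matches 1110xxxx → 3-byte sequence.
Byte 1: 0xE5 = 11100101, payload 0101 (4 bits).
Byte 2: 0xBF = 10111111 (10xxxxxx ✓), payload 111111.
Byte 3: 0x95 = 10010101 (10xxxxxx ✓), payload 010101.
Concatenate: 0101111111010101 = 0x5FD5 (16 bits → U+5FD5).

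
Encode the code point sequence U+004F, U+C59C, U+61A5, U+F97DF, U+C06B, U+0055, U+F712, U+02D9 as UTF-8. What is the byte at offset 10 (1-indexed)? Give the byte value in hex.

0x9F

1-indexed offset 10 is 0-indexed offset 9.
U+004F → 1-byte form 4F at offsets 0–0.
U+C59C → 3-byte form EC 96 9C at offsets 1–3.
U+61A5 → 3-byte form E6 86 A5 at offsets 4–6.
U+F97DF → 4-byte form F3 B9 9F 9F at offsets 7–10.
Offset 9 falls in char 4's range; it's byte 3 of F3 B9 9F 9F = 0x9F.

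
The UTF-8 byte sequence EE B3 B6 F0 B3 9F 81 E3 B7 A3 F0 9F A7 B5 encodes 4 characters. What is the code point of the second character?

U+337C1

Offset 0: leading byte 0xEE = 11101110 → 3-byte char #1 = EE B3 B6.
Offset 3: leading byte 0xF0 = 11110000 → 4-byte char #2 = F0 B3 9F 81.
Leading byte 0xF0 = 11110000 matches 11110xxx → 4-byte sequence.
Byte 1: 0xF0 = 11110000, payload 000 (3 bits).
Byte 2: 0xB3 = 10110011 (10xxxxxx ✓), payload 110011.
Byte 3: 0x9F = 10011111 (10xxxxxx ✓), payload 011111.
Byte 4: 0x81 = 10000001 (10xxxxxx ✓), payload 000001.
Concatenate: 000110011011111000001 = 0x337C1 (21 bits → U+337C1).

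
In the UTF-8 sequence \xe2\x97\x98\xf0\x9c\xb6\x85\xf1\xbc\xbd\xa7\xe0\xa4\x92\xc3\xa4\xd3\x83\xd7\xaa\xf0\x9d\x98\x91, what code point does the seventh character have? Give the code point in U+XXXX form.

Offset 0: leading byte 0xE2 = 11100010 → 3-byte char #1 = E2 97 98.
Offset 3: leading byte 0xF0 = 11110000 → 4-byte char #2 = F0 9C B6 85.
Offset 7: leading byte 0xF1 = 11110001 → 4-byte char #3 = F1 BC BD A7.
Offset 11: leading byte 0xE0 = 11100000 → 3-byte char #4 = E0 A4 92.
Offset 14: leading byte 0xC3 = 11000011 → 2-byte char #5 = C3 A4.
Offset 16: leading byte 0xD3 = 11010011 → 2-byte char #6 = D3 83.
Offset 18: leading byte 0xD7 = 11010111 → 2-byte char #7 = D7 AA.
Leading byte 0xD7 = 11010111 matches 110xxxxx → 2-byte sequence.
Byte 1: 0xD7 = 11010111, payload 10111 (5 bits).
Byte 2: 0xAA = 10101010 (10xxxxxx ✓), payload 101010.
Concatenate: 10111101010 = 0x5EA (11 bits → U+05EA).

U+05EA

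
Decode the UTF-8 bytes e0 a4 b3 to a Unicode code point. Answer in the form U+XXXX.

Leading byte 0xE0 = 11100000 matches 1110xxxx → 3-byte sequence.
Byte 1: 0xE0 = 11100000, payload 0000 (4 bits).
Byte 2: 0xA4 = 10100100 (10xxxxxx ✓), payload 100100.
Byte 3: 0xB3 = 10110011 (10xxxxxx ✓), payload 110011.
Concatenate: 0000100100110011 = 0x933 (16 bits → U+0933).

U+0933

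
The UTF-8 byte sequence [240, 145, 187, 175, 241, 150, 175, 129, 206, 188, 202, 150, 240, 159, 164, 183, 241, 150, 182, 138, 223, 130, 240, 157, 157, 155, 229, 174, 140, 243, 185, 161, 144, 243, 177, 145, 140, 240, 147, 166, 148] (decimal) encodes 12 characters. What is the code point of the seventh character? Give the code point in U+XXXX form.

U+07C2

Offset 0: leading byte 0xF0 = 11110000 → 4-byte char #1 = F0 91 BB AF.
Offset 4: leading byte 0xF1 = 11110001 → 4-byte char #2 = F1 96 AF 81.
Offset 8: leading byte 0xCE = 11001110 → 2-byte char #3 = CE BC.
Offset 10: leading byte 0xCA = 11001010 → 2-byte char #4 = CA 96.
Offset 12: leading byte 0xF0 = 11110000 → 4-byte char #5 = F0 9F A4 B7.
Offset 16: leading byte 0xF1 = 11110001 → 4-byte char #6 = F1 96 B6 8A.
Offset 20: leading byte 0xDF = 11011111 → 2-byte char #7 = DF 82.
Leading byte 0xDF = 11011111 matches 110xxxxx → 2-byte sequence.
Byte 1: 0xDF = 11011111, payload 11111 (5 bits).
Byte 2: 0x82 = 10000010 (10xxxxxx ✓), payload 000010.
Concatenate: 11111000010 = 0x7C2 (11 bits → U+07C2).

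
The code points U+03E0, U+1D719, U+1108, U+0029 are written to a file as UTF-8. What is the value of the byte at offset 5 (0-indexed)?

0x99

U+03E0 → 2-byte form CF A0 at offsets 0–1.
U+1D719 → 4-byte form F0 9D 9C 99 at offsets 2–5.
Offset 5 falls in char 2's range; it's byte 4 of F0 9D 9C 99 = 0x99.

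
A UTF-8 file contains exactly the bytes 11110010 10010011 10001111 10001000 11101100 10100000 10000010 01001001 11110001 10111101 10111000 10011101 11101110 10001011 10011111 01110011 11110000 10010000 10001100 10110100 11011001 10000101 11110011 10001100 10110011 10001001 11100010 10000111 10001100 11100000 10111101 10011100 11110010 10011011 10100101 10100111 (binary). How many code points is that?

12

Byte at offset 0: 0xF2 = 11110010 → 4-byte char (#1). Advance 4.
Byte at offset 4: 0xEC = 11101100 → 3-byte char (#2). Advance 3.
Byte at offset 7: 0x49 = 01001001 → 1-byte char (#3). Advance 1.
Byte at offset 8: 0xF1 = 11110001 → 4-byte char (#4). Advance 4.
Byte at offset 12: 0xEE = 11101110 → 3-byte char (#5). Advance 3.
Byte at offset 15: 0x73 = 01110011 → 1-byte char (#6). Advance 1.
Byte at offset 16: 0xF0 = 11110000 → 4-byte char (#7). Advance 4.
Byte at offset 20: 0xD9 = 11011001 → 2-byte char (#8). Advance 2.
Byte at offset 22: 0xF3 = 11110011 → 4-byte char (#9). Advance 4.
Byte at offset 26: 0xE2 = 11100010 → 3-byte char (#10). Advance 3.
Byte at offset 29: 0xE0 = 11100000 → 3-byte char (#11). Advance 3.
Byte at offset 32: 0xF2 = 11110010 → 4-byte char (#12). Advance 4.
Reached end at offset 36 after 12 code points.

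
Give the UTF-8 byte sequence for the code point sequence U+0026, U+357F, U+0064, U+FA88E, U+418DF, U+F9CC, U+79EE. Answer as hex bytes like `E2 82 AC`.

U+0026: 1-byte form → 26.
U+357F: 3-byte form → E3 95 BF.
U+0064: 1-byte form → 64.
U+FA88E: 4-byte form → F3 BA A2 8E.
U+418DF: 4-byte form → F1 81 A3 9F.
U+F9CC: 3-byte form → EF A7 8C.
U+79EE: 3-byte form → E7 A7 AE.
Concatenated (19 bytes): 26 E3 95 BF 64 F3 BA A2 8E F1 81 A3 9F EF A7 8C E7 A7 AE.

26 E3 95 BF 64 F3 BA A2 8E F1 81 A3 9F EF A7 8C E7 A7 AE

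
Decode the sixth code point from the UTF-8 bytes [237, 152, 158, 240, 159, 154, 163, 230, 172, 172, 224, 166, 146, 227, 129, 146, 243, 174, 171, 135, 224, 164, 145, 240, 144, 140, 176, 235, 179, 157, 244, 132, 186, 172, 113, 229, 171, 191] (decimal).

U+EEAC7

Offset 0: leading byte 0xED = 11101101 → 3-byte char #1 = ED 98 9E.
Offset 3: leading byte 0xF0 = 11110000 → 4-byte char #2 = F0 9F 9A A3.
Offset 7: leading byte 0xE6 = 11100110 → 3-byte char #3 = E6 AC AC.
Offset 10: leading byte 0xE0 = 11100000 → 3-byte char #4 = E0 A6 92.
Offset 13: leading byte 0xE3 = 11100011 → 3-byte char #5 = E3 81 92.
Offset 16: leading byte 0xF3 = 11110011 → 4-byte char #6 = F3 AE AB 87.
Leading byte 0xF3 = 11110011 matches 11110xxx → 4-byte sequence.
Byte 1: 0xF3 = 11110011, payload 011 (3 bits).
Byte 2: 0xAE = 10101110 (10xxxxxx ✓), payload 101110.
Byte 3: 0xAB = 10101011 (10xxxxxx ✓), payload 101011.
Byte 4: 0x87 = 10000111 (10xxxxxx ✓), payload 000111.
Concatenate: 011101110101011000111 = 0xEEAC7 (21 bits → U+EEAC7).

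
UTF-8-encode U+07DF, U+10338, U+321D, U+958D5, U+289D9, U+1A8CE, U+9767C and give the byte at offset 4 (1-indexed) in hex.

1-indexed offset 4 is 0-indexed offset 3.
U+07DF → 2-byte form DF 9F at offsets 0–1.
U+10338 → 4-byte form F0 90 8C B8 at offsets 2–5.
Offset 3 falls in char 2's range; it's byte 2 of F0 90 8C B8 = 0x90.

0x90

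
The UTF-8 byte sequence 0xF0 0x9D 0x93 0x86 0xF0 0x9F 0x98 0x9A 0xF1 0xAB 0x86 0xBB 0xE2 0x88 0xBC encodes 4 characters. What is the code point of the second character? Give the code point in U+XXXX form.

U+1F61A

Offset 0: leading byte 0xF0 = 11110000 → 4-byte char #1 = F0 9D 93 86.
Offset 4: leading byte 0xF0 = 11110000 → 4-byte char #2 = F0 9F 98 9A.
Leading byte 0xF0 = 11110000 matches 11110xxx → 4-byte sequence.
Byte 1: 0xF0 = 11110000, payload 000 (3 bits).
Byte 2: 0x9F = 10011111 (10xxxxxx ✓), payload 011111.
Byte 3: 0x98 = 10011000 (10xxxxxx ✓), payload 011000.
Byte 4: 0x9A = 10011010 (10xxxxxx ✓), payload 011010.
Concatenate: 000011111011000011010 = 0x1F61A (21 bits → U+1F61A).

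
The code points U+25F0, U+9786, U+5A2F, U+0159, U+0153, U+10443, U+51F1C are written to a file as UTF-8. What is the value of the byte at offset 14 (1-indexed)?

1-indexed offset 14 is 0-indexed offset 13.
U+25F0 → 3-byte form E2 97 B0 at offsets 0–2.
U+9786 → 3-byte form E9 9E 86 at offsets 3–5.
U+5A2F → 3-byte form E5 A8 AF at offsets 6–8.
U+0159 → 2-byte form C5 99 at offsets 9–10.
U+0153 → 2-byte form C5 93 at offsets 11–12.
U+10443 → 4-byte form F0 90 91 83 at offsets 13–16.
Offset 13 falls in char 6's range; it's byte 1 of F0 90 91 83 = 0xF0.

0xF0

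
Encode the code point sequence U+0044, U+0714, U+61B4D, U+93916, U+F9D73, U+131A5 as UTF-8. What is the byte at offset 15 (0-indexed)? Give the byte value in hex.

0xF0

U+0044 → 1-byte form 44 at offsets 0–0.
U+0714 → 2-byte form DC 94 at offsets 1–2.
U+61B4D → 4-byte form F1 A1 AD 8D at offsets 3–6.
U+93916 → 4-byte form F2 93 A4 96 at offsets 7–10.
U+F9D73 → 4-byte form F3 B9 B5 B3 at offsets 11–14.
U+131A5 → 4-byte form F0 93 86 A5 at offsets 15–18.
Offset 15 falls in char 6's range; it's byte 1 of F0 93 86 A5 = 0xF0.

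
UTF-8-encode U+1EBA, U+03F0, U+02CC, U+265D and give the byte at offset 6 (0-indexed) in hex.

0x8C

U+1EBA → 3-byte form E1 BA BA at offsets 0–2.
U+03F0 → 2-byte form CF B0 at offsets 3–4.
U+02CC → 2-byte form CB 8C at offsets 5–6.
Offset 6 falls in char 3's range; it's byte 2 of CB 8C = 0x8C.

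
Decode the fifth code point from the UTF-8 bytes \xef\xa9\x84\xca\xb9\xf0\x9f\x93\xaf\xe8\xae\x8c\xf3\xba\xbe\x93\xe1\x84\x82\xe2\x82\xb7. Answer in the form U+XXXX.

U+FAF93

Offset 0: leading byte 0xEF = 11101111 → 3-byte char #1 = EF A9 84.
Offset 3: leading byte 0xCA = 11001010 → 2-byte char #2 = CA B9.
Offset 5: leading byte 0xF0 = 11110000 → 4-byte char #3 = F0 9F 93 AF.
Offset 9: leading byte 0xE8 = 11101000 → 3-byte char #4 = E8 AE 8C.
Offset 12: leading byte 0xF3 = 11110011 → 4-byte char #5 = F3 BA BE 93.
Leading byte 0xF3 = 11110011 matches 11110xxx → 4-byte sequence.
Byte 1: 0xF3 = 11110011, payload 011 (3 bits).
Byte 2: 0xBA = 10111010 (10xxxxxx ✓), payload 111010.
Byte 3: 0xBE = 10111110 (10xxxxxx ✓), payload 111110.
Byte 4: 0x93 = 10010011 (10xxxxxx ✓), payload 010011.
Concatenate: 011111010111110010011 = 0xFAF93 (21 bits → U+FAF93).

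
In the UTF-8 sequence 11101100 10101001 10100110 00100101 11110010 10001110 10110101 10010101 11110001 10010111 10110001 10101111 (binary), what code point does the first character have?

U+CA66

Offset 0: leading byte 0xEC = 11101100 → 3-byte char #1 = EC A9 A6.
Leading byte 0xEC = 11101100 matches 1110xxxx → 3-byte sequence.
Byte 1: 0xEC = 11101100, payload 1100 (4 bits).
Byte 2: 0xA9 = 10101001 (10xxxxxx ✓), payload 101001.
Byte 3: 0xA6 = 10100110 (10xxxxxx ✓), payload 100110.
Concatenate: 1100101001100110 = 0xCA66 (16 bits → U+CA66).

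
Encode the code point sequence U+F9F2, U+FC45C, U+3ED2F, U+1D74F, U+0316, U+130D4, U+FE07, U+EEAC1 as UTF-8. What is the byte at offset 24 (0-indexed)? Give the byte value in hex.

0xF3

U+F9F2 → 3-byte form EF A7 B2 at offsets 0–2.
U+FC45C → 4-byte form F3 BC 91 9C at offsets 3–6.
U+3ED2F → 4-byte form F0 BE B4 AF at offsets 7–10.
U+1D74F → 4-byte form F0 9D 9D 8F at offsets 11–14.
U+0316 → 2-byte form CC 96 at offsets 15–16.
U+130D4 → 4-byte form F0 93 83 94 at offsets 17–20.
U+FE07 → 3-byte form EF B8 87 at offsets 21–23.
U+EEAC1 → 4-byte form F3 AE AB 81 at offsets 24–27.
Offset 24 falls in char 8's range; it's byte 1 of F3 AE AB 81 = 0xF3.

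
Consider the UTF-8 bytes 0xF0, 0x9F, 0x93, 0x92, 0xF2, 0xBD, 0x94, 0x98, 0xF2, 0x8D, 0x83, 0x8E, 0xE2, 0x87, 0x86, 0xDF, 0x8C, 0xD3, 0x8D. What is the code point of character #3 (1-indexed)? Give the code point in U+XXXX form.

Offset 0: leading byte 0xF0 = 11110000 → 4-byte char #1 = F0 9F 93 92.
Offset 4: leading byte 0xF2 = 11110010 → 4-byte char #2 = F2 BD 94 98.
Offset 8: leading byte 0xF2 = 11110010 → 4-byte char #3 = F2 8D 83 8E.
Leading byte 0xF2 = 11110010 matches 11110xxx → 4-byte sequence.
Byte 1: 0xF2 = 11110010, payload 010 (3 bits).
Byte 2: 0x8D = 10001101 (10xxxxxx ✓), payload 001101.
Byte 3: 0x83 = 10000011 (10xxxxxx ✓), payload 000011.
Byte 4: 0x8E = 10001110 (10xxxxxx ✓), payload 001110.
Concatenate: 010001101000011001110 = 0x8D0CE (21 bits → U+8D0CE).

U+8D0CE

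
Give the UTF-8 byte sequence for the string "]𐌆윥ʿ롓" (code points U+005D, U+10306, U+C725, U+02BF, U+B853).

5D F0 90 8C 86 EC 9C A5 CA BF EB A1 93

U+005D: 1-byte form → 5D.
U+10306: 4-byte form → F0 90 8C 86.
U+C725: 3-byte form → EC 9C A5.
U+02BF: 2-byte form → CA BF.
U+B853: 3-byte form → EB A1 93.
Concatenated (13 bytes): 5D F0 90 8C 86 EC 9C A5 CA BF EB A1 93.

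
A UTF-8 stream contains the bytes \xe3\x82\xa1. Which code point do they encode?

Leading byte 0xE3 = 11100011 matches 1110xxxx → 3-byte sequence.
Byte 1: 0xE3 = 11100011, payload 0011 (4 bits).
Byte 2: 0x82 = 10000010 (10xxxxxx ✓), payload 000010.
Byte 3: 0xA1 = 10100001 (10xxxxxx ✓), payload 100001.
Concatenate: 0011000010100001 = 0x30A1 (16 bits → U+30A1).

U+30A1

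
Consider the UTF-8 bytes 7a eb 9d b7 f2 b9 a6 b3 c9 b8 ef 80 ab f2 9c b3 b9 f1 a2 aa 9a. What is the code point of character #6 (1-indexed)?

U+9CCF9

Offset 0: leading byte 0x7A = 01111010 → 1-byte char #1 = 7A.
Offset 1: leading byte 0xEB = 11101011 → 3-byte char #2 = EB 9D B7.
Offset 4: leading byte 0xF2 = 11110010 → 4-byte char #3 = F2 B9 A6 B3.
Offset 8: leading byte 0xC9 = 11001001 → 2-byte char #4 = C9 B8.
Offset 10: leading byte 0xEF = 11101111 → 3-byte char #5 = EF 80 AB.
Offset 13: leading byte 0xF2 = 11110010 → 4-byte char #6 = F2 9C B3 B9.
Leading byte 0xF2 = 11110010 matches 11110xxx → 4-byte sequence.
Byte 1: 0xF2 = 11110010, payload 010 (3 bits).
Byte 2: 0x9C = 10011100 (10xxxxxx ✓), payload 011100.
Byte 3: 0xB3 = 10110011 (10xxxxxx ✓), payload 110011.
Byte 4: 0xB9 = 10111001 (10xxxxxx ✓), payload 111001.
Concatenate: 010011100110011111001 = 0x9CCF9 (21 bits → U+9CCF9).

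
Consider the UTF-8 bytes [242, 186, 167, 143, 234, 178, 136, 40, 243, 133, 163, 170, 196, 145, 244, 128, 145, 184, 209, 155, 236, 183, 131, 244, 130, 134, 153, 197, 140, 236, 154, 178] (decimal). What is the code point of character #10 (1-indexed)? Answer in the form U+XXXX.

Offset 0: leading byte 0xF2 = 11110010 → 4-byte char #1 = F2 BA A7 8F.
Offset 4: leading byte 0xEA = 11101010 → 3-byte char #2 = EA B2 88.
Offset 7: leading byte 0x28 = 00101000 → 1-byte char #3 = 28.
Offset 8: leading byte 0xF3 = 11110011 → 4-byte char #4 = F3 85 A3 AA.
Offset 12: leading byte 0xC4 = 11000100 → 2-byte char #5 = C4 91.
Offset 14: leading byte 0xF4 = 11110100 → 4-byte char #6 = F4 80 91 B8.
Offset 18: leading byte 0xD1 = 11010001 → 2-byte char #7 = D1 9B.
Offset 20: leading byte 0xEC = 11101100 → 3-byte char #8 = EC B7 83.
Offset 23: leading byte 0xF4 = 11110100 → 4-byte char #9 = F4 82 86 99.
Offset 27: leading byte 0xC5 = 11000101 → 2-byte char #10 = C5 8C.
Leading byte 0xC5 = 11000101 matches 110xxxxx → 2-byte sequence.
Byte 1: 0xC5 = 11000101, payload 00101 (5 bits).
Byte 2: 0x8C = 10001100 (10xxxxxx ✓), payload 001100.
Concatenate: 00101001100 = 0x14C (11 bits → U+014C).

U+014C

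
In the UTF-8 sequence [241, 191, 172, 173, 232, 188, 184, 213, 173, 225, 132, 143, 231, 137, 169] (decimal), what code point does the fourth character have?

U+110F

Offset 0: leading byte 0xF1 = 11110001 → 4-byte char #1 = F1 BF AC AD.
Offset 4: leading byte 0xE8 = 11101000 → 3-byte char #2 = E8 BC B8.
Offset 7: leading byte 0xD5 = 11010101 → 2-byte char #3 = D5 AD.
Offset 9: leading byte 0xE1 = 11100001 → 3-byte char #4 = E1 84 8F.
Leading byte 0xE1 = 11100001 matches 1110xxxx → 3-byte sequence.
Byte 1: 0xE1 = 11100001, payload 0001 (4 bits).
Byte 2: 0x84 = 10000100 (10xxxxxx ✓), payload 000100.
Byte 3: 0x8F = 10001111 (10xxxxxx ✓), payload 001111.
Concatenate: 0001000100001111 = 0x110F (16 bits → U+110F).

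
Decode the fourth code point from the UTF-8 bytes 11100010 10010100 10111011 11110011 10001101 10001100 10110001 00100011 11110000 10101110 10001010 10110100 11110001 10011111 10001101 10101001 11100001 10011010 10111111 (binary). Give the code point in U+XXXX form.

U+2E2B4

Offset 0: leading byte 0xE2 = 11100010 → 3-byte char #1 = E2 94 BB.
Offset 3: leading byte 0xF3 = 11110011 → 4-byte char #2 = F3 8D 8C B1.
Offset 7: leading byte 0x23 = 00100011 → 1-byte char #3 = 23.
Offset 8: leading byte 0xF0 = 11110000 → 4-byte char #4 = F0 AE 8A B4.
Leading byte 0xF0 = 11110000 matches 11110xxx → 4-byte sequence.
Byte 1: 0xF0 = 11110000, payload 000 (3 bits).
Byte 2: 0xAE = 10101110 (10xxxxxx ✓), payload 101110.
Byte 3: 0x8A = 10001010 (10xxxxxx ✓), payload 001010.
Byte 4: 0xB4 = 10110100 (10xxxxxx ✓), payload 110100.
Concatenate: 000101110001010110100 = 0x2E2B4 (21 bits → U+2E2B4).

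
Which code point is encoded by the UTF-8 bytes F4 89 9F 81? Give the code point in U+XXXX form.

Leading byte 0xF4 = 11110100 matches 11110xxx → 4-byte sequence.
Byte 1: 0xF4 = 11110100, payload 100 (3 bits).
Byte 2: 0x89 = 10001001 (10xxxxxx ✓), payload 001001.
Byte 3: 0x9F = 10011111 (10xxxxxx ✓), payload 011111.
Byte 4: 0x81 = 10000001 (10xxxxxx ✓), payload 000001.
Concatenate: 100001001011111000001 = 0x1097C1 (21 bits → U+1097C1).

U+1097C1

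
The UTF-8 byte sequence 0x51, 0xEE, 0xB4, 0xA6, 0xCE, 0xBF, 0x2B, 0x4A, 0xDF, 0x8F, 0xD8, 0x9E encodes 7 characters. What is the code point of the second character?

Offset 0: leading byte 0x51 = 01010001 → 1-byte char #1 = 51.
Offset 1: leading byte 0xEE = 11101110 → 3-byte char #2 = EE B4 A6.
Leading byte 0xEE = 11101110 matches 1110xxxx → 3-byte sequence.
Byte 1: 0xEE = 11101110, payload 1110 (4 bits).
Byte 2: 0xB4 = 10110100 (10xxxxxx ✓), payload 110100.
Byte 3: 0xA6 = 10100110 (10xxxxxx ✓), payload 100110.
Concatenate: 1110110100100110 = 0xED26 (16 bits → U+ED26).

U+ED26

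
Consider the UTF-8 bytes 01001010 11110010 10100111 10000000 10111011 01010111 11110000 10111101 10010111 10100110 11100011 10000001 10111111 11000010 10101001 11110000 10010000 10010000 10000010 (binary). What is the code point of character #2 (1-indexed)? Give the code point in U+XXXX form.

U+A703B

Offset 0: leading byte 0x4A = 01001010 → 1-byte char #1 = 4A.
Offset 1: leading byte 0xF2 = 11110010 → 4-byte char #2 = F2 A7 80 BB.
Leading byte 0xF2 = 11110010 matches 11110xxx → 4-byte sequence.
Byte 1: 0xF2 = 11110010, payload 010 (3 bits).
Byte 2: 0xA7 = 10100111 (10xxxxxx ✓), payload 100111.
Byte 3: 0x80 = 10000000 (10xxxxxx ✓), payload 000000.
Byte 4: 0xBB = 10111011 (10xxxxxx ✓), payload 111011.
Concatenate: 010100111000000111011 = 0xA703B (21 bits → U+A703B).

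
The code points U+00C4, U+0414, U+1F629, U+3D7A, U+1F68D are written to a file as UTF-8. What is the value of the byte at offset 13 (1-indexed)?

1-indexed offset 13 is 0-indexed offset 12.
U+00C4 → 2-byte form C3 84 at offsets 0–1.
U+0414 → 2-byte form D0 94 at offsets 2–3.
U+1F629 → 4-byte form F0 9F 98 A9 at offsets 4–7.
U+3D7A → 3-byte form E3 B5 BA at offsets 8–10.
U+1F68D → 4-byte form F0 9F 9A 8D at offsets 11–14.
Offset 12 falls in char 5's range; it's byte 2 of F0 9F 9A 8D = 0x9F.

0x9F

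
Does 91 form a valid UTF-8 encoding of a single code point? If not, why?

Byte 0x91 = 10010001 has the form 10xxxxxx — a continuation byte — but there is no preceding leading byte.

invalid (continuation byte with no leading byte)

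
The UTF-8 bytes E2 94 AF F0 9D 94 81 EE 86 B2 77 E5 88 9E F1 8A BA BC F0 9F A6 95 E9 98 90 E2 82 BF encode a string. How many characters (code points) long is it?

9

Byte at offset 0: 0xE2 = 11100010 → 3-byte char (#1). Advance 3.
Byte at offset 3: 0xF0 = 11110000 → 4-byte char (#2). Advance 4.
Byte at offset 7: 0xEE = 11101110 → 3-byte char (#3). Advance 3.
Byte at offset 10: 0x77 = 01110111 → 1-byte char (#4). Advance 1.
Byte at offset 11: 0xE5 = 11100101 → 3-byte char (#5). Advance 3.
Byte at offset 14: 0xF1 = 11110001 → 4-byte char (#6). Advance 4.
Byte at offset 18: 0xF0 = 11110000 → 4-byte char (#7). Advance 4.
Byte at offset 22: 0xE9 = 11101001 → 3-byte char (#8). Advance 3.
Byte at offset 25: 0xE2 = 11100010 → 3-byte char (#9). Advance 3.
Reached end at offset 28 after 9 code points.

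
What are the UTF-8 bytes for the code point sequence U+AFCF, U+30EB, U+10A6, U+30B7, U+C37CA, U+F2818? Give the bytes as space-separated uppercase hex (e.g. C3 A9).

U+AFCF: 3-byte form → EA BF 8F.
U+30EB: 3-byte form → E3 83 AB.
U+10A6: 3-byte form → E1 82 A6.
U+30B7: 3-byte form → E3 82 B7.
U+C37CA: 4-byte form → F3 83 9F 8A.
U+F2818: 4-byte form → F3 B2 A0 98.
Concatenated (20 bytes): EA BF 8F E3 83 AB E1 82 A6 E3 82 B7 F3 83 9F 8A F3 B2 A0 98.

EA BF 8F E3 83 AB E1 82 A6 E3 82 B7 F3 83 9F 8A F3 B2 A0 98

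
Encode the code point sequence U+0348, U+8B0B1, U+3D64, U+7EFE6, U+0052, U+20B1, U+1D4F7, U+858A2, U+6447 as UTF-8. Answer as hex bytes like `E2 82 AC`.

U+0348: 2-byte form → CD 88.
U+8B0B1: 4-byte form → F2 8B 82 B1.
U+3D64: 3-byte form → E3 B5 A4.
U+7EFE6: 4-byte form → F1 BE BF A6.
U+0052: 1-byte form → 52.
U+20B1: 3-byte form → E2 82 B1.
U+1D4F7: 4-byte form → F0 9D 93 B7.
U+858A2: 4-byte form → F2 85 A2 A2.
U+6447: 3-byte form → E6 91 87.
Concatenated (28 bytes): CD 88 F2 8B 82 B1 E3 B5 A4 F1 BE BF A6 52 E2 82 B1 F0 9D 93 B7 F2 85 A2 A2 E6 91 87.

CD 88 F2 8B 82 B1 E3 B5 A4 F1 BE BF A6 52 E2 82 B1 F0 9D 93 B7 F2 85 A2 A2 E6 91 87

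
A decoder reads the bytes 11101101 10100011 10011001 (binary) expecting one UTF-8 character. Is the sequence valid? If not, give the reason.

invalid (encodes a surrogate (U+D800–U+DFFF))

Structurally a 3-byte sequence; payload = 0xD8D9.
But 0xD8D9 is in U+D800–U+DFFF, the surrogate range. Surrogates are not Unicode scalar values and are forbidden in UTF-8.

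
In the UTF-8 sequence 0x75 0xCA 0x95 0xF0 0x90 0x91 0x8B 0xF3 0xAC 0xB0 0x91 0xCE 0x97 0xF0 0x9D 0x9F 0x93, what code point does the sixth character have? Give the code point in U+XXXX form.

U+1D7D3

Offset 0: leading byte 0x75 = 01110101 → 1-byte char #1 = 75.
Offset 1: leading byte 0xCA = 11001010 → 2-byte char #2 = CA 95.
Offset 3: leading byte 0xF0 = 11110000 → 4-byte char #3 = F0 90 91 8B.
Offset 7: leading byte 0xF3 = 11110011 → 4-byte char #4 = F3 AC B0 91.
Offset 11: leading byte 0xCE = 11001110 → 2-byte char #5 = CE 97.
Offset 13: leading byte 0xF0 = 11110000 → 4-byte char #6 = F0 9D 9F 93.
Leading byte 0xF0 = 11110000 matches 11110xxx → 4-byte sequence.
Byte 1: 0xF0 = 11110000, payload 000 (3 bits).
Byte 2: 0x9D = 10011101 (10xxxxxx ✓), payload 011101.
Byte 3: 0x9F = 10011111 (10xxxxxx ✓), payload 011111.
Byte 4: 0x93 = 10010011 (10xxxxxx ✓), payload 010011.
Concatenate: 000011101011111010011 = 0x1D7D3 (21 bits → U+1D7D3).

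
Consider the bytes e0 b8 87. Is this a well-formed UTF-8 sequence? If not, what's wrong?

Leading byte 0xE0 = 11100000 → 3-byte form.
Continuation bytes 0xB8=10111000, 0x87=10000111 all match 10xxxxxx.
Decoded value 0xE07 is ≥ 0x800 (shortest form) and not a surrogate.

valid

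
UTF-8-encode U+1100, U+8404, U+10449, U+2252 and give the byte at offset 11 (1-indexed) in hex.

1-indexed offset 11 is 0-indexed offset 10.
U+1100 → 3-byte form E1 84 80 at offsets 0–2.
U+8404 → 3-byte form E8 90 84 at offsets 3–5.
U+10449 → 4-byte form F0 90 91 89 at offsets 6–9.
U+2252 → 3-byte form E2 89 92 at offsets 10–12.
Offset 10 falls in char 4's range; it's byte 1 of E2 89 92 = 0xE2.

0xE2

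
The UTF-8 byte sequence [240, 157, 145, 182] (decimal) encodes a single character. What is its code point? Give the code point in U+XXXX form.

U+1D476

Leading byte 0xF0 = 11110000 matches 11110xxx → 4-byte sequence.
Byte 1: 0xF0 = 11110000, payload 000 (3 bits).
Byte 2: 0x9D = 10011101 (10xxxxxx ✓), payload 011101.
Byte 3: 0x91 = 10010001 (10xxxxxx ✓), payload 010001.
Byte 4: 0xB6 = 10110110 (10xxxxxx ✓), payload 110110.
Concatenate: 000011101010001110110 = 0x1D476 (21 bits → U+1D476).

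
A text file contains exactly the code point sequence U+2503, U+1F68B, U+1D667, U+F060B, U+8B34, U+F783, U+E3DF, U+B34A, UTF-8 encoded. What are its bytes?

U+2503: 3-byte form → E2 94 83.
U+1F68B: 4-byte form → F0 9F 9A 8B.
U+1D667: 4-byte form → F0 9D 99 A7.
U+F060B: 4-byte form → F3 B0 98 8B.
U+8B34: 3-byte form → E8 AC B4.
U+F783: 3-byte form → EF 9E 83.
U+E3DF: 3-byte form → EE 8F 9F.
U+B34A: 3-byte form → EB 8D 8A.
Concatenated (27 bytes): E2 94 83 F0 9F 9A 8B F0 9D 99 A7 F3 B0 98 8B E8 AC B4 EF 9E 83 EE 8F 9F EB 8D 8A.

E2 94 83 F0 9F 9A 8B F0 9D 99 A7 F3 B0 98 8B E8 AC B4 EF 9E 83 EE 8F 9F EB 8D 8A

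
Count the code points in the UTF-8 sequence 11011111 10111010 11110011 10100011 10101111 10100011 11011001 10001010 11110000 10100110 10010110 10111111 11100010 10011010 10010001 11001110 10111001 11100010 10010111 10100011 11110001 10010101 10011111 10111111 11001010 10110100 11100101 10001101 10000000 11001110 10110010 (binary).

11

Byte at offset 0: 0xDF = 11011111 → 2-byte char (#1). Advance 2.
Byte at offset 2: 0xF3 = 11110011 → 4-byte char (#2). Advance 4.
Byte at offset 6: 0xD9 = 11011001 → 2-byte char (#3). Advance 2.
Byte at offset 8: 0xF0 = 11110000 → 4-byte char (#4). Advance 4.
Byte at offset 12: 0xE2 = 11100010 → 3-byte char (#5). Advance 3.
Byte at offset 15: 0xCE = 11001110 → 2-byte char (#6). Advance 2.
Byte at offset 17: 0xE2 = 11100010 → 3-byte char (#7). Advance 3.
Byte at offset 20: 0xF1 = 11110001 → 4-byte char (#8). Advance 4.
Byte at offset 24: 0xCA = 11001010 → 2-byte char (#9). Advance 2.
Byte at offset 26: 0xE5 = 11100101 → 3-byte char (#10). Advance 3.
Byte at offset 29: 0xCE = 11001110 → 2-byte char (#11). Advance 2.
Reached end at offset 31 after 11 code points.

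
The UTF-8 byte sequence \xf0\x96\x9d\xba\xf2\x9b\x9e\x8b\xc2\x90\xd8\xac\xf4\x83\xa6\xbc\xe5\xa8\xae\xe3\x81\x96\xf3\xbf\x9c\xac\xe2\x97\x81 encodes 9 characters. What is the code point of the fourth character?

Offset 0: leading byte 0xF0 = 11110000 → 4-byte char #1 = F0 96 9D BA.
Offset 4: leading byte 0xF2 = 11110010 → 4-byte char #2 = F2 9B 9E 8B.
Offset 8: leading byte 0xC2 = 11000010 → 2-byte char #3 = C2 90.
Offset 10: leading byte 0xD8 = 11011000 → 2-byte char #4 = D8 AC.
Leading byte 0xD8 = 11011000 matches 110xxxxx → 2-byte sequence.
Byte 1: 0xD8 = 11011000, payload 11000 (5 bits).
Byte 2: 0xAC = 10101100 (10xxxxxx ✓), payload 101100.
Concatenate: 11000101100 = 0x62C (11 bits → U+062C).

U+062C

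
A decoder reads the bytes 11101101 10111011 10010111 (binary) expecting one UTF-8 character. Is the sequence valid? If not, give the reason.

invalid (encodes a surrogate (U+D800–U+DFFF))

Structurally a 3-byte sequence; payload = 0xDED7.
But 0xDED7 is in U+D800–U+DFFF, the surrogate range. Surrogates are not Unicode scalar values and are forbidden in UTF-8.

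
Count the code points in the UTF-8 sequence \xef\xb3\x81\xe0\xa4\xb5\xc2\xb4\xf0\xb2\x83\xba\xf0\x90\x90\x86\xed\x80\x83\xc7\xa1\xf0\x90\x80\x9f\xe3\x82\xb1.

Byte at offset 0: 0xEF = 11101111 → 3-byte char (#1). Advance 3.
Byte at offset 3: 0xE0 = 11100000 → 3-byte char (#2). Advance 3.
Byte at offset 6: 0xC2 = 11000010 → 2-byte char (#3). Advance 2.
Byte at offset 8: 0xF0 = 11110000 → 4-byte char (#4). Advance 4.
Byte at offset 12: 0xF0 = 11110000 → 4-byte char (#5). Advance 4.
Byte at offset 16: 0xED = 11101101 → 3-byte char (#6). Advance 3.
Byte at offset 19: 0xC7 = 11000111 → 2-byte char (#7). Advance 2.
Byte at offset 21: 0xF0 = 11110000 → 4-byte char (#8). Advance 4.
Byte at offset 25: 0xE3 = 11100011 → 3-byte char (#9). Advance 3.
Reached end at offset 28 after 9 code points.

9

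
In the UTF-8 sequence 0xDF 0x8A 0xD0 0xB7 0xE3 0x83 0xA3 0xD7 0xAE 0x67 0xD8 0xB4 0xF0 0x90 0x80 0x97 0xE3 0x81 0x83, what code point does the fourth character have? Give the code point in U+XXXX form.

Offset 0: leading byte 0xDF = 11011111 → 2-byte char #1 = DF 8A.
Offset 2: leading byte 0xD0 = 11010000 → 2-byte char #2 = D0 B7.
Offset 4: leading byte 0xE3 = 11100011 → 3-byte char #3 = E3 83 A3.
Offset 7: leading byte 0xD7 = 11010111 → 2-byte char #4 = D7 AE.
Leading byte 0xD7 = 11010111 matches 110xxxxx → 2-byte sequence.
Byte 1: 0xD7 = 11010111, payload 10111 (5 bits).
Byte 2: 0xAE = 10101110 (10xxxxxx ✓), payload 101110.
Concatenate: 10111101110 = 0x5EE (11 bits → U+05EE).

U+05EE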